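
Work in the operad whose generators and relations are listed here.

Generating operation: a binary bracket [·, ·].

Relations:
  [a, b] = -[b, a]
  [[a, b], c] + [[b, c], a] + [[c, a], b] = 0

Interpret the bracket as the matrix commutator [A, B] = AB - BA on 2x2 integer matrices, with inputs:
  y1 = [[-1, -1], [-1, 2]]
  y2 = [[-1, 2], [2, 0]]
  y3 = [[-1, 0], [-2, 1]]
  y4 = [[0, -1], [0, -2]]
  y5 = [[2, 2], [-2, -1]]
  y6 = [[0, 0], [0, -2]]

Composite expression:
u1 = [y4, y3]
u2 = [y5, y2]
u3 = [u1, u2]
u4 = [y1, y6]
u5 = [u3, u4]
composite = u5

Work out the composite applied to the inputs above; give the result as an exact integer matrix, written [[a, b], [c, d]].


[[-288, -96], [-96, 288]]

[y4, y3] = [[2, -2], [4, -2]]
[y5, y2] = [[8, 8], [-4, -8]]
[[y4, y3], [y5, y2]] = [[-24, 64], [80, 24]]
[y1, y6] = [[0, 2], [-2, 0]]
[[[y4, y3], [y5, y2]], [y1, y6]] = [[-288, -96], [-96, 288]]


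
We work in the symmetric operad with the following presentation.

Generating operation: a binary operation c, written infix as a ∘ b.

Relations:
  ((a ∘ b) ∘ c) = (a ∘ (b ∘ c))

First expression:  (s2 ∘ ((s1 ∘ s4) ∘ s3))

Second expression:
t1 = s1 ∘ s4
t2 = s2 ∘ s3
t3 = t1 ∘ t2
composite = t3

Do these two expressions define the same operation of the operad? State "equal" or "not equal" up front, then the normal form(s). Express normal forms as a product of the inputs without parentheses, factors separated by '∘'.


not equal; first: s2 ∘ s1 ∘ s4 ∘ s3; second: s1 ∘ s4 ∘ s2 ∘ s3

The first expression reduces to s2 ∘ s1 ∘ s4 ∘ s3
The second expression reduces to s1 ∘ s4 ∘ s2 ∘ s3
No match — not equal.


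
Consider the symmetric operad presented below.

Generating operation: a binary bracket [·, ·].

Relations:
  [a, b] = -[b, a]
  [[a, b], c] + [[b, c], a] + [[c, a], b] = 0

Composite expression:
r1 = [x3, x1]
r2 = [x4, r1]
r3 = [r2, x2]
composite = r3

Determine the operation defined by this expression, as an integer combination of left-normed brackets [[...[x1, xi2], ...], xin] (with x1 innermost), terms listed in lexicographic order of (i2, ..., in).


[[[x1, x3], x4], x2]


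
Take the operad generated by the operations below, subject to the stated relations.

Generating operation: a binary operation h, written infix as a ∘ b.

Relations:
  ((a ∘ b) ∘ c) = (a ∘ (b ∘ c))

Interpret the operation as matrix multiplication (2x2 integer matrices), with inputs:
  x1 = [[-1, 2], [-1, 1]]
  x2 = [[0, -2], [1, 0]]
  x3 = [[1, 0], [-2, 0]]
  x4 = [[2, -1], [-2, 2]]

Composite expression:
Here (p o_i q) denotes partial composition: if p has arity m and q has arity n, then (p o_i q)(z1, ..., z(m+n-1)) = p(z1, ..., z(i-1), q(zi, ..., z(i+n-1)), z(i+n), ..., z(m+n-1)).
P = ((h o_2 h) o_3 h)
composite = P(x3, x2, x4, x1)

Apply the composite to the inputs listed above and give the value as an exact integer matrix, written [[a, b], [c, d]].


[[0, 4], [0, -8]]


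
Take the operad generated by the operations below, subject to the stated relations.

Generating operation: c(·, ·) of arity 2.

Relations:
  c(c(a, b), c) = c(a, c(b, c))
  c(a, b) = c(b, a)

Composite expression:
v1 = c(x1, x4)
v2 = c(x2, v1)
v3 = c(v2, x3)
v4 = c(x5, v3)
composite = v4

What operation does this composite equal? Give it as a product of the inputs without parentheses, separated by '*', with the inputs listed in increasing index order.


x1 * x2 * x3 * x4 * x5


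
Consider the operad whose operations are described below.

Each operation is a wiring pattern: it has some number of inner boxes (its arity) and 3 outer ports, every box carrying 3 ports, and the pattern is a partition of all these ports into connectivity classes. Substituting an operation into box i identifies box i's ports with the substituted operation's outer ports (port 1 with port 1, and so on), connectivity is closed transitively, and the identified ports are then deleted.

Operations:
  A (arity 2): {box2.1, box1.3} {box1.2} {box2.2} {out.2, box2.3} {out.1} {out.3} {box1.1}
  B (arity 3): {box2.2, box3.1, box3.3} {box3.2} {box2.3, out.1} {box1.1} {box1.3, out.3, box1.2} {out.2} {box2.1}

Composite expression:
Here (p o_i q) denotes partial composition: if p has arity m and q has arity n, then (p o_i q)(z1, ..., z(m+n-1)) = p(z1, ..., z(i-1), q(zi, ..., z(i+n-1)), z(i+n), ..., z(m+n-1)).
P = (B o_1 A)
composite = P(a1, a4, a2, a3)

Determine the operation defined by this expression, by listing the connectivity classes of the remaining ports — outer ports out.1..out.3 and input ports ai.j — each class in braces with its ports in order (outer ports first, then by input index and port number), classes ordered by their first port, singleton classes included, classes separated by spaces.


{out.1, a2.3} {out.2} {out.3, a4.3} {a1.1} {a1.2} {a1.3, a4.1} {a2.1} {a2.2, a3.1, a3.3} {a3.2} {a4.2}

Two ports join when wires chain via B-identified ports.
after A, the pattern on (a1, a4) reads {out.1} {out.2, a4.3} {out.3} {a1.1} {a1.2} {a1.3, a4.1} {a4.2} (out.j = its outer ports)
after B, the pattern on (a1, a4, a2, a3) reads {out.1, a2.3} {out.2} {out.3, a4.3} {a1.1} {a1.2} {a1.3, a4.1} {a2.1} {a2.2, a3.1, a3.3} {a3.2} {a4.2} (out.j = its outer ports)


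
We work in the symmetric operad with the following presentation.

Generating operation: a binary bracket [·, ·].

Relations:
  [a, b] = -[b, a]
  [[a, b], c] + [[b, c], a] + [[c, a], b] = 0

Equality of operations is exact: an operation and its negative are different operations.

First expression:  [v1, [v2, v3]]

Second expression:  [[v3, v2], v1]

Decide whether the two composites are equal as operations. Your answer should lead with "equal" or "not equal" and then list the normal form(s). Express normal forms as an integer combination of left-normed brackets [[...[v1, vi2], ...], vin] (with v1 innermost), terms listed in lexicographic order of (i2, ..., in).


equal; the common form is [[v1, v2], v3] - [[v1, v3], v2]

In normal form, the first expression is [[v1, v2], v3] - [[v1, v3], v2]
In normal form, the second expression is [[v1, v2], v3] - [[v1, v3], v2]
Identical normal forms: equal.


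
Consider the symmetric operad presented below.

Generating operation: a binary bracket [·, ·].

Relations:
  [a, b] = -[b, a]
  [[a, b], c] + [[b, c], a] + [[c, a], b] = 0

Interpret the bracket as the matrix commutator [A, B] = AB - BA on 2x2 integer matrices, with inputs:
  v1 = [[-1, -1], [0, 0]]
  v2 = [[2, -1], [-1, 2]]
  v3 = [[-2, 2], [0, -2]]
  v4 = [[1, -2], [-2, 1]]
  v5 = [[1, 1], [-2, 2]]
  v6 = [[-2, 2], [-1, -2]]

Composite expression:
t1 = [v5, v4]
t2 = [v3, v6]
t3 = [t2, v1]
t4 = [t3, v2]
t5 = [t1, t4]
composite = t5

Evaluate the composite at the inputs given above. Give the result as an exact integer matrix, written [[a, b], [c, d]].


[[0, 16], [16, 0]]

[v5, v4] = [[-6, 2], [-2, 6]]
[v3, v6] = [[-2, 0], [0, 2]]
[[v3, v6], v1] = [[0, 4], [0, 0]]
[[[v3, v6], v1], v2] = [[-4, 0], [0, 4]]
[[v5, v4], [[[v3, v6], v1], v2]] = [[0, 16], [16, 0]]


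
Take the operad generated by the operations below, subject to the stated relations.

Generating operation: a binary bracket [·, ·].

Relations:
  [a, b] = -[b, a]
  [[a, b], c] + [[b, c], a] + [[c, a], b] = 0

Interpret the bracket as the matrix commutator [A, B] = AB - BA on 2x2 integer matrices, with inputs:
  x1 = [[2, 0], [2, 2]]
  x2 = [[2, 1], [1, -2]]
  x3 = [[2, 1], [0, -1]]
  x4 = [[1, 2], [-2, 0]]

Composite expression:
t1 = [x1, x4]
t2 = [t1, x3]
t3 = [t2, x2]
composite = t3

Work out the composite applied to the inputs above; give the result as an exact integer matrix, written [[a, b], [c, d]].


[[-14, 28], [28, 14]]


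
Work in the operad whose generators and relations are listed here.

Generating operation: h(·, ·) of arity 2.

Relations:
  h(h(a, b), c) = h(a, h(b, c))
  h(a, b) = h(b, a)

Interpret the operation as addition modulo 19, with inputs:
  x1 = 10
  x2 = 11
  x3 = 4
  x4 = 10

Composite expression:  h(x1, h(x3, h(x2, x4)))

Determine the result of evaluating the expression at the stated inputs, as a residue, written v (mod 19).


16 (mod 19)

h(x2, x4) = 2
h(x3, h(x2, x4)) = 6
h(x1, h(x3, h(x2, x4))) = 16


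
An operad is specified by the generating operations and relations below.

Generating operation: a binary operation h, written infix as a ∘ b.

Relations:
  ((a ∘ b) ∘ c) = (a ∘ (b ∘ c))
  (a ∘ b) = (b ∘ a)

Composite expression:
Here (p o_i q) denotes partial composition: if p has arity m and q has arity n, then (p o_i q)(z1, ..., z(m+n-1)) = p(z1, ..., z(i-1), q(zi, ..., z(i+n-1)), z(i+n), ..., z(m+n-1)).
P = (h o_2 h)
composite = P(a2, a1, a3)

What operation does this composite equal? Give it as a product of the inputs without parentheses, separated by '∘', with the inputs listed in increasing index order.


a1 ∘ a2 ∘ a3

Shape and order are irrelevant to h; the a-input set decides.
(a1 ∘ a3) reduces to a1 ∘ a3
(a2 ∘ (a1 ∘ a3)) reduces to a2 ∘ a1 ∘ a3
putting the inputs in ascending order: a1 ∘ a2 ∘ a3


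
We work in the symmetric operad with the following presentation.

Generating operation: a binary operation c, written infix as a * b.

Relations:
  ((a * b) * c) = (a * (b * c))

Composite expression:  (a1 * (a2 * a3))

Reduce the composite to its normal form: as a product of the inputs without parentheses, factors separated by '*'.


a1 * a2 * a3

Associativity of c dissolves the nesting; only the a-input order survives.
(a2 * a3) linearizes to a2 * a3
(a1 * (a2 * a3)) linearizes to a1 * a2 * a3


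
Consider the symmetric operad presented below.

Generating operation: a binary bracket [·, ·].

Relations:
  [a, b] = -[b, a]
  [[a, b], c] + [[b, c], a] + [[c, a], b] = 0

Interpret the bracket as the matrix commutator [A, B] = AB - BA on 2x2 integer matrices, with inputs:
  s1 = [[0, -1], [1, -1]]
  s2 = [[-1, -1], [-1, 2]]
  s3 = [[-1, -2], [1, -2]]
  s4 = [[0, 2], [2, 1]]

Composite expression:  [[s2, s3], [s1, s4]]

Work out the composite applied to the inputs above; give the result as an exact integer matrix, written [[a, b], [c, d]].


[s2, s3] = [[-3, 7], [2, 3]]
[s1, s4] = [[-4, 1], [-3, 4]]
[[s2, s3], [s1, s4]] = [[-23, 50], [-34, 23]]

[[-23, 50], [-34, 23]]


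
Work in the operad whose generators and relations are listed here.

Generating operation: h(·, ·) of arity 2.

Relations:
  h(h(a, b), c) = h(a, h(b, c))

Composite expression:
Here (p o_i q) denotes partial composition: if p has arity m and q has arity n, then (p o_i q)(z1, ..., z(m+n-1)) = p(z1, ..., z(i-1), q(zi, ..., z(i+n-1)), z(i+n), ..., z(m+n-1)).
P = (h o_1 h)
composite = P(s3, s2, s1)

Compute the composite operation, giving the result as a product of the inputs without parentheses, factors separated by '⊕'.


Every regrouping of h is equal, so read the s-inputs in written order.
h(s3, s2) flattens to s3 ⊕ s2
h(h(s3, s2), s1) flattens to s3 ⊕ s2 ⊕ s1

s3 ⊕ s2 ⊕ s1


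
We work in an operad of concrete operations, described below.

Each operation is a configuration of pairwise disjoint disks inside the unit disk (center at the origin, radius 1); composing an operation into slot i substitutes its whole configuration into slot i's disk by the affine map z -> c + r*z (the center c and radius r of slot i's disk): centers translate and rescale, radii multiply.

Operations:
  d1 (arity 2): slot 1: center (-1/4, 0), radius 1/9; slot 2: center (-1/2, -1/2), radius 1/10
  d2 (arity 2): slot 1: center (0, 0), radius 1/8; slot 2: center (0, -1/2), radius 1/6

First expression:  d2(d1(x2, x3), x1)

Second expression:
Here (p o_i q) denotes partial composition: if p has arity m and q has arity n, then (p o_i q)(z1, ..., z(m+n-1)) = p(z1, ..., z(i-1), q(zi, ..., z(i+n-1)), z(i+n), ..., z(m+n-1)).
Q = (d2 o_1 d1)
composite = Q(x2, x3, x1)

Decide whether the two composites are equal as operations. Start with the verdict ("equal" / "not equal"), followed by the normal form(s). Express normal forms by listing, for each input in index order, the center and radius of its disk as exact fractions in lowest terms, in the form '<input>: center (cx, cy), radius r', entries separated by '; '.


equal: each reduces to x1: center (0, -1/2), radius 1/6; x2: center (-1/32, 0), radius 1/72; x3: center (-1/16, -1/16), radius 1/80

The first composite normalizes to x1: center (0, -1/2), radius 1/6; x2: center (-1/32, 0), radius 1/72; x3: center (-1/16, -1/16), radius 1/80
The second composite normalizes to x1: center (0, -1/2), radius 1/6; x2: center (-1/32, 0), radius 1/72; x3: center (-1/16, -1/16), radius 1/80
The forms coincide; equal.


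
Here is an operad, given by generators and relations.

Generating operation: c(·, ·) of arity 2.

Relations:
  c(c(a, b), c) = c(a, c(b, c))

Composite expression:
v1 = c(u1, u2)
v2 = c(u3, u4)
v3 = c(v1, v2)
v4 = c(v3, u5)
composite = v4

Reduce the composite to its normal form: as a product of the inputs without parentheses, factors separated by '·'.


u1 · u2 · u3 · u4 · u5

Associativity of c dissolves the nesting; only the u-input order survives.
c(u1, u2) spells out as u1 · u2
c(u3, u4) spells out as u3 · u4
c(c(u1, u2), c(u3, u4)) spells out as u1 · u2 · u3 · u4
c(c(c(u1, u2), c(u3, u4)), u5) spells out as u1 · u2 · u3 · u4 · u5


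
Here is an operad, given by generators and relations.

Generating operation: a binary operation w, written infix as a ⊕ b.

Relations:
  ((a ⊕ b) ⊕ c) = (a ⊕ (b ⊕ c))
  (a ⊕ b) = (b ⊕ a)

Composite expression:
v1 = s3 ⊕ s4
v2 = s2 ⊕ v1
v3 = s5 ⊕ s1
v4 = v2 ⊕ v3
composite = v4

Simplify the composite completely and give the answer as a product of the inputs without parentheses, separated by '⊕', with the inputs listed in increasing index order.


s1 ⊕ s2 ⊕ s3 ⊕ s4 ⊕ s5

Key point: w commutes, so take the s-inputs in any fixed order.
(s3 ⊕ s4) linearizes to s3 ⊕ s4
(s2 ⊕ (s3 ⊕ s4)) linearizes to s2 ⊕ s3 ⊕ s4
(s5 ⊕ s1) linearizes to s5 ⊕ s1
((s2 ⊕ (s3 ⊕ s4)) ⊕ (s5 ⊕ s1)) linearizes to s2 ⊕ s3 ⊕ s4 ⊕ s5 ⊕ s1
putting the inputs in ascending order: s1 ⊕ s2 ⊕ s3 ⊕ s4 ⊕ s5


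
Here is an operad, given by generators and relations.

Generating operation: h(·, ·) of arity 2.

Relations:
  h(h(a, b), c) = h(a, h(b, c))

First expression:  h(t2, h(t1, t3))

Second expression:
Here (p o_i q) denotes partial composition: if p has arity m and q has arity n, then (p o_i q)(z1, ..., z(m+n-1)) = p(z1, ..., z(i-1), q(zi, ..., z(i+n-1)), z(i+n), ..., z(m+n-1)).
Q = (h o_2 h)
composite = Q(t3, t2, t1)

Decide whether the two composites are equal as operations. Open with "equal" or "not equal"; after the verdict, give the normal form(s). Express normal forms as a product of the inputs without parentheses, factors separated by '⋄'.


not equal; first: t2 ⋄ t1 ⋄ t3; second: t3 ⋄ t2 ⋄ t1

The first expression reduces to t2 ⋄ t1 ⋄ t3
The second expression reduces to t3 ⋄ t2 ⋄ t1
They disagree, so not equal.


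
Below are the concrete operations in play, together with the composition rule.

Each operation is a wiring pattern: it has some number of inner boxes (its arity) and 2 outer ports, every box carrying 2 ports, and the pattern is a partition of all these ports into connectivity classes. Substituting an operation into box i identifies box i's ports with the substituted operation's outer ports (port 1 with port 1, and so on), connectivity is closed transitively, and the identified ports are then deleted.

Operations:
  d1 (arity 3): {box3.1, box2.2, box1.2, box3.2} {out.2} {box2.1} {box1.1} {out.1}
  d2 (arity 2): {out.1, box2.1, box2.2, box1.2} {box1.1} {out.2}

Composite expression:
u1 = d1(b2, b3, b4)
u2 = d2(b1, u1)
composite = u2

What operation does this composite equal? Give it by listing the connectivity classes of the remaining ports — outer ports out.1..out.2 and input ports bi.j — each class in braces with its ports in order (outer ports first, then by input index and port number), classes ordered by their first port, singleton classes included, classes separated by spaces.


{out.1, b1.2} {out.2} {b1.1} {b2.1} {b2.2, b3.2, b4.1, b4.2} {b3.1}

Substituting into d2 glues patterns; closure does the rest.
the subtree at d1 composes to {out.1} {out.2} {b2.1} {b2.2, b3.2, b4.1, b4.2} {b3.1} on (b2, b3, b4); out.j = own outer ports
the subtree at d2 composes to {out.1, b1.2} {out.2} {b1.1} {b2.1} {b2.2, b3.2, b4.1, b4.2} {b3.1} on (b1, b2, b3, b4); out.j = own outer ports


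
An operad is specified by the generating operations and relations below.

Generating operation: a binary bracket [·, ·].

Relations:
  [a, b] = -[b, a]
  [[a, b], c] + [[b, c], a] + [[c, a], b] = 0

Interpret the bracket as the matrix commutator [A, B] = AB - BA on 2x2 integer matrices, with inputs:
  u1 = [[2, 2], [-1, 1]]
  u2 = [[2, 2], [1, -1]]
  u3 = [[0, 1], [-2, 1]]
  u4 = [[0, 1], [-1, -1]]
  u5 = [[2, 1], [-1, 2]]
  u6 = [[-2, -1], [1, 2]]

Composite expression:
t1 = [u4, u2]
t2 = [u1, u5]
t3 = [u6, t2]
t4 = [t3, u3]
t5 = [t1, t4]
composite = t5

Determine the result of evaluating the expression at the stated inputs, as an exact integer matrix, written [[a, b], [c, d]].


[[-30, -40], [-20, 30]]

[u4, u2] = [[3, -1], [-4, -3]]
[u1, u5] = [[-1, 1], [1, 1]]
[u6, [u1, u5]] = [[-2, -6], [2, 2]]
[[u6, [u1, u5]], u3] = [[10, -10], [-10, -10]]
[[u4, u2], [[u6, [u1, u5]], u3]] = [[-30, -40], [-20, 30]]


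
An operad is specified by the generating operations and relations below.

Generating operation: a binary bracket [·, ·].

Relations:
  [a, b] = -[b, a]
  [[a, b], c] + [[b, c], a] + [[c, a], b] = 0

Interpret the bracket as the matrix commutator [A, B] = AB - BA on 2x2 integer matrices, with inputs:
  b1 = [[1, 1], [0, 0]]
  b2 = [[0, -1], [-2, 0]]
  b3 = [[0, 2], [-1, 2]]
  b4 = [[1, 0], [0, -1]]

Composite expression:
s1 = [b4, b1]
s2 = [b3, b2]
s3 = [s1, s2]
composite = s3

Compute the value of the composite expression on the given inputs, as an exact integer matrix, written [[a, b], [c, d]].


[[-8, 20], [0, 8]]

[b4, b1] = [[0, 2], [0, 0]]
[b3, b2] = [[-5, 2], [-4, 5]]
[[b4, b1], [b3, b2]] = [[-8, 20], [0, 8]]


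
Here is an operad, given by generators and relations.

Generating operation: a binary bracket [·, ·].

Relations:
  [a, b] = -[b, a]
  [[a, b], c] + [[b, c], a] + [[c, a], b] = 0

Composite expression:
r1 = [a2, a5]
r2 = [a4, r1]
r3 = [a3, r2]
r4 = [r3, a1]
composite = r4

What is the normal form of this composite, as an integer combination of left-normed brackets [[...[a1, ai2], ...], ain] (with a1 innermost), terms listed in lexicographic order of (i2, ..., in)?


Expand each bracket as ab - ba; the a1-initial words give the coefficients.
Composite bracket: [[a3, [a4, [a2, a5]]], a1]
Under [a, b] = ab - ba we get 16 signed associative words (2^4 = 16).
Coefficients come from the a1-initial words:
  a1a2a5a4a3 appears with sign -1, giving the term -[[[[a1, a2], a5], a4], a3]
  a1a3a2a5a4 appears with sign +1, giving the term +[[[[a1, a3], a2], a5], a4]
  a1a3a4a2a5 appears with sign -1, giving the term -[[[[a1, a3], a4], a2], a5]
  a1a3a4a5a2 appears with sign +1, giving the term +[[[[a1, a3], a4], a5], a2]
  a1a3a5a2a4 appears with sign -1, giving the term -[[[[a1, a3], a5], a2], a4]
  a1a4a2a5a3 appears with sign +1, giving the term +[[[[a1, a4], a2], a5], a3]
  a1a4a5a2a3 appears with sign -1, giving the term -[[[[a1, a4], a5], a2], a3]
  a1a5a2a4a3 appears with sign +1, giving the term +[[[[a1, a5], a2], a4], a3]

-[[[[a1, a2], a5], a4], a3] + [[[[a1, a3], a2], a5], a4] - [[[[a1, a3], a4], a2], a5] + [[[[a1, a3], a4], a5], a2] - [[[[a1, a3], a5], a2], a4] + [[[[a1, a4], a2], a5], a3] - [[[[a1, a4], a5], a2], a3] + [[[[a1, a5], a2], a4], a3]


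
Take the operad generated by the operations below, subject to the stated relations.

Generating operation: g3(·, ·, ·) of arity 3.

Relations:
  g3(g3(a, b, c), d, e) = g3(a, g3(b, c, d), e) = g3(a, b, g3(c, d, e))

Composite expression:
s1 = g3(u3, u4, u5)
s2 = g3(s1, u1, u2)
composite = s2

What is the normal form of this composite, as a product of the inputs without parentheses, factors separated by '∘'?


u3 ∘ u4 ∘ u5 ∘ u1 ∘ u2

Under associativity of g3, the answer is the u's in reading order.
g3(u3, u4, u5) reduces to u3 ∘ u4 ∘ u5
g3(g3(u3, u4, u5), u1, u2) reduces to u3 ∘ u4 ∘ u5 ∘ u1 ∘ u2


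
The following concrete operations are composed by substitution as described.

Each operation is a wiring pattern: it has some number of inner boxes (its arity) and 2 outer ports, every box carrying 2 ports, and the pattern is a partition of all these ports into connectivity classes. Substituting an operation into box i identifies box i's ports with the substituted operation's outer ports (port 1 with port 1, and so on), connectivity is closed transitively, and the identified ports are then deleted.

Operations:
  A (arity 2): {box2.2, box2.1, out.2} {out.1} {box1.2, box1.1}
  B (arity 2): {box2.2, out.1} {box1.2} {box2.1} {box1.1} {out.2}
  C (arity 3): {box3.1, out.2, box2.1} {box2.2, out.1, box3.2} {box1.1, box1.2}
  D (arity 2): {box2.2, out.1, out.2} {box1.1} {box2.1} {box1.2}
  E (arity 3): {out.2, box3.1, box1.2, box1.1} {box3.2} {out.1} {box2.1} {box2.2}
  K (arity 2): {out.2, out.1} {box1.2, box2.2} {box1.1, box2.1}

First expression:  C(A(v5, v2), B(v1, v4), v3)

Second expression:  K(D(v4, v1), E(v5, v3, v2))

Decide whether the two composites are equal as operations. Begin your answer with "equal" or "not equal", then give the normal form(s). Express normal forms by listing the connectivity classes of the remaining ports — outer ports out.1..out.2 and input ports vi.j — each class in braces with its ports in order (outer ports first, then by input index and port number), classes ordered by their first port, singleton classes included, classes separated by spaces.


not equal; the first gives {out.1, v3.2} {out.2, v3.1, v4.2} {v1.1} {v1.2} {v2.1, v2.2} {v4.1} {v5.1, v5.2} and the second {out.1, out.2} {v1.1} {v1.2, v2.1, v5.1, v5.2} {v2.2} {v3.1} {v3.2} {v4.1} {v4.2}

Normal form of the first expression: {out.1, v3.2} {out.2, v3.1, v4.2} {v1.1} {v1.2} {v2.1, v2.2} {v4.1} {v5.1, v5.2}
Normal form of the second expression: {out.1, out.2} {v1.1} {v1.2, v2.1, v5.1, v5.2} {v2.2} {v3.1} {v3.2} {v4.1} {v4.2}
The normal forms differ: not equal.


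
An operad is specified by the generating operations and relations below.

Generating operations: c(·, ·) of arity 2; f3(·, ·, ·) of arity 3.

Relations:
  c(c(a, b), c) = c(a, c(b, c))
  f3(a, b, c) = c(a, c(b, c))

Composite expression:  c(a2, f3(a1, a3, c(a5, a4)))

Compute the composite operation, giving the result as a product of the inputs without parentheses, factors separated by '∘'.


a2 ∘ a1 ∘ a3 ∘ a5 ∘ a4

Associativity of c dissolves the nesting; only the a-input order survives.
c(a5, a4) reduces to a5 ∘ a4
f3(a1, a3, c(a5, a4)) reduces to a1 ∘ a3 ∘ a5 ∘ a4
c(a2, f3(a1, a3, c(a5, a4))) reduces to a2 ∘ a1 ∘ a3 ∘ a5 ∘ a4


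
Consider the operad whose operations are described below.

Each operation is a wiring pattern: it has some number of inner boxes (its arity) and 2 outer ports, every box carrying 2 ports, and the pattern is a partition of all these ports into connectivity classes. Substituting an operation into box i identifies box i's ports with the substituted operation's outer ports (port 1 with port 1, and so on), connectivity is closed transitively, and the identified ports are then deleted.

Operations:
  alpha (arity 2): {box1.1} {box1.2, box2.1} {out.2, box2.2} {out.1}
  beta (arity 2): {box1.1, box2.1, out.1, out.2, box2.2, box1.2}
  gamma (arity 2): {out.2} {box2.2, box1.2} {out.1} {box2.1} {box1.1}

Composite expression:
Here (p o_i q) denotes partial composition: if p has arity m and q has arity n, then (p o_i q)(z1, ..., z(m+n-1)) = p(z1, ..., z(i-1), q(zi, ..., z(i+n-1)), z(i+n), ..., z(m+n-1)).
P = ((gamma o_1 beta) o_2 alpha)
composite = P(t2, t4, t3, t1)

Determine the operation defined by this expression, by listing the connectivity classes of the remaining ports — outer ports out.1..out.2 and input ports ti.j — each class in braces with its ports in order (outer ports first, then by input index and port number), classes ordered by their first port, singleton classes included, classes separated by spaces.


{out.1} {out.2} {t1.1} {t1.2, t2.1, t2.2, t3.2} {t3.1, t4.2} {t4.1}

Treat the ports identified at gamma as solder joints: merge, then drop.
alpha over (t4, t3) gives {out.1} {out.2, t3.2} {t3.1, t4.2} {t4.1}, out.j being that stage's outer ports
beta over (t2, t4, t3) gives {out.1, out.2, t2.1, t2.2, t3.2} {t3.1, t4.2} {t4.1}, out.j being that stage's outer ports
gamma over (t2, t4, t3, t1) gives {out.1} {out.2} {t1.1} {t1.2, t2.1, t2.2, t3.2} {t3.1, t4.2} {t4.1}, out.j being that stage's outer ports


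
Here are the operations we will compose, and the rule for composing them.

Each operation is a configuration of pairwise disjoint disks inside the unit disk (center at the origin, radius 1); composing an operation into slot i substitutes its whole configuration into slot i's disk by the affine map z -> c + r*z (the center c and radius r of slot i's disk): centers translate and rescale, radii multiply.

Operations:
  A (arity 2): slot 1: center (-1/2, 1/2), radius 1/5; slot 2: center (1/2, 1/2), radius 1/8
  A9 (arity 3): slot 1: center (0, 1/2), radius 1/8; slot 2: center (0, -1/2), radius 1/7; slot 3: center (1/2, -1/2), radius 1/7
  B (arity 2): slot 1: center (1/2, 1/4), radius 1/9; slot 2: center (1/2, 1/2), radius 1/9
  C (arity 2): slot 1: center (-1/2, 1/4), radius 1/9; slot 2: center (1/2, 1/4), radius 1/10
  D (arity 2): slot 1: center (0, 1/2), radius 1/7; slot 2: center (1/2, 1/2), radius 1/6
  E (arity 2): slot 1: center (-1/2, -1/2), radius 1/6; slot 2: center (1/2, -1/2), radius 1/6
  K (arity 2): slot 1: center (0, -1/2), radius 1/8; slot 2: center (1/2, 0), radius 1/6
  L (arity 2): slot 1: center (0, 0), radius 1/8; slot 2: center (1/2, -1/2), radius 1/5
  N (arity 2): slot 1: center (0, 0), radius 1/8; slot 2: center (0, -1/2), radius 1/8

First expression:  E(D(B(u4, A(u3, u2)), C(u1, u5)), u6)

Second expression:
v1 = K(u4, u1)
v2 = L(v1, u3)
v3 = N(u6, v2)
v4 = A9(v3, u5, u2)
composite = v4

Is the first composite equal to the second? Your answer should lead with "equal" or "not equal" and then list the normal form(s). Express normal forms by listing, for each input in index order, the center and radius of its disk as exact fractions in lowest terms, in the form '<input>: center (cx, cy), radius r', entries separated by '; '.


not equal; the first gives u1: center (-31/72, -59/144), radius 1/324; u2: center (-92/189, -305/756), radius 1/3024; u3: center (-185/378, -305/756), radius 1/1890; u4: center (-41/84, -23/56), radius 1/378; u5: center (-29/72, -59/144), radius 1/360; u6: center (1/2, -1/2), radius 1/6 and the second u1: center (1/1024, 7/16), radius 1/3072; u2: center (1/2, -1/2), radius 1/7; u3: center (1/128, 55/128), radius 1/320; u4: center (0, 447/1024), radius 1/4096; u5: center (0, -1/2), radius 1/7; u6: center (0, 1/2), radius 1/64

The first expression reduces to u1: center (-31/72, -59/144), radius 1/324; u2: center (-92/189, -305/756), radius 1/3024; u3: center (-185/378, -305/756), radius 1/1890; u4: center (-41/84, -23/56), radius 1/378; u5: center (-29/72, -59/144), radius 1/360; u6: center (1/2, -1/2), radius 1/6
The second expression reduces to u1: center (1/1024, 7/16), radius 1/3072; u2: center (1/2, -1/2), radius 1/7; u3: center (1/128, 55/128), radius 1/320; u4: center (0, 447/1024), radius 1/4096; u5: center (0, -1/2), radius 1/7; u6: center (0, 1/2), radius 1/64
The forms do not match — not equal.


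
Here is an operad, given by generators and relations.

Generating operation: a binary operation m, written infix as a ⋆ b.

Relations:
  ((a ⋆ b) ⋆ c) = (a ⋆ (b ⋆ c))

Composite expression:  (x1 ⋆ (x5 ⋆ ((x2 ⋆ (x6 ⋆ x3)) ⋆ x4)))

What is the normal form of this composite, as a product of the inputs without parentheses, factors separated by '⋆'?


x1 ⋆ x5 ⋆ x2 ⋆ x6 ⋆ x3 ⋆ x4

The m-tree's shape is irrelevant; the x-reading-order decides.
(x6 ⋆ x3) unparenthesizes to x6 ⋆ x3
(x2 ⋆ (x6 ⋆ x3)) unparenthesizes to x2 ⋆ x6 ⋆ x3
((x2 ⋆ (x6 ⋆ x3)) ⋆ x4) unparenthesizes to x2 ⋆ x6 ⋆ x3 ⋆ x4
(x5 ⋆ ((x2 ⋆ (x6 ⋆ x3)) ⋆ x4)) unparenthesizes to x5 ⋆ x2 ⋆ x6 ⋆ x3 ⋆ x4
(x1 ⋆ (x5 ⋆ ((x2 ⋆ (x6 ⋆ x3)) ⋆ x4))) unparenthesizes to x1 ⋆ x5 ⋆ x2 ⋆ x6 ⋆ x3 ⋆ x4


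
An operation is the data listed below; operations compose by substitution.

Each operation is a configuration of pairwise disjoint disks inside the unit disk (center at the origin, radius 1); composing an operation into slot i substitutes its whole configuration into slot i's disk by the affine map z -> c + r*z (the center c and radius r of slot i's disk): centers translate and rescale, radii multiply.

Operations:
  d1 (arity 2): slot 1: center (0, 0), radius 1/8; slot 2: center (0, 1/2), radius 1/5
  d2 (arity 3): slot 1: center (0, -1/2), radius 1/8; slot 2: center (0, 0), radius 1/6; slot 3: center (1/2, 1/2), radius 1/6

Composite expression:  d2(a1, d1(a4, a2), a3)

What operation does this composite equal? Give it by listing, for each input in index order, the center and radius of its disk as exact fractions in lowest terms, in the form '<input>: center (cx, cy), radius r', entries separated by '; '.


Follow each a-input down from d2: c' goes to c + r*c', radius to r*r'.
a1 passes through 1 substitution, ending at center (0, -1/2), radius 1/8
a4 passes through 2 substitutions, ending at center (0, 0), radius 1/48
a2 passes through 2 substitutions, ending at center (0, 1/12), radius 1/30
a3 passes through 1 substitution, ending at center (1/2, 1/2), radius 1/6

a1: center (0, -1/2), radius 1/8; a2: center (0, 1/12), radius 1/30; a3: center (1/2, 1/2), radius 1/6; a4: center (0, 0), radius 1/48


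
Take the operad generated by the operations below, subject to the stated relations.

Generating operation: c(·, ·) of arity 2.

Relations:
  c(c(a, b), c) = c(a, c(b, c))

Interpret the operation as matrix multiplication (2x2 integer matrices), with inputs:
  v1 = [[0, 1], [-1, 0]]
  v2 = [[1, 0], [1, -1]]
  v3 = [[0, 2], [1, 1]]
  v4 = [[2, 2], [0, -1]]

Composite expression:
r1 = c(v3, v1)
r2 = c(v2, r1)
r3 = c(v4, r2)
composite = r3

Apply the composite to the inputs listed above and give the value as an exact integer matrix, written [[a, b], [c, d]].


[[-6, -2], [1, 1]]

c(v3, v1) = [[-2, 0], [-1, 1]]
c(v2, c(v3, v1)) = [[-2, 0], [-1, -1]]
c(v4, c(v2, c(v3, v1))) = [[-6, -2], [1, 1]]


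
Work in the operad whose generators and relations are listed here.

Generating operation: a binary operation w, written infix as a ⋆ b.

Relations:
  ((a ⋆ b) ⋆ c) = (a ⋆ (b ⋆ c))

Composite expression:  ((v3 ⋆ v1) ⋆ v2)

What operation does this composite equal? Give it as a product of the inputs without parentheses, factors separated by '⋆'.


v3 ⋆ v1 ⋆ v2

The w-tree's shape is irrelevant; the v-reading-order decides.
(v3 ⋆ v1) unparenthesizes to v3 ⋆ v1
((v3 ⋆ v1) ⋆ v2) unparenthesizes to v3 ⋆ v1 ⋆ v2


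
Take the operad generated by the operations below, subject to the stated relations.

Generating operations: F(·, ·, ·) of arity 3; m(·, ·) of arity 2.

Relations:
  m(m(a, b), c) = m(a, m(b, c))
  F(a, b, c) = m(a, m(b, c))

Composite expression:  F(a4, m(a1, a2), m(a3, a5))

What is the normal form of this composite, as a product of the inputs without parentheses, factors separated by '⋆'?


a4 ⋆ a1 ⋆ a2 ⋆ a3 ⋆ a5

Under associativity of F, the answer is the a's in reading order.
m(a1, a2) unparenthesizes to a1 ⋆ a2
m(a3, a5) unparenthesizes to a3 ⋆ a5
F(a4, m(a1, a2), m(a3, a5)) unparenthesizes to a4 ⋆ a1 ⋆ a2 ⋆ a3 ⋆ a5


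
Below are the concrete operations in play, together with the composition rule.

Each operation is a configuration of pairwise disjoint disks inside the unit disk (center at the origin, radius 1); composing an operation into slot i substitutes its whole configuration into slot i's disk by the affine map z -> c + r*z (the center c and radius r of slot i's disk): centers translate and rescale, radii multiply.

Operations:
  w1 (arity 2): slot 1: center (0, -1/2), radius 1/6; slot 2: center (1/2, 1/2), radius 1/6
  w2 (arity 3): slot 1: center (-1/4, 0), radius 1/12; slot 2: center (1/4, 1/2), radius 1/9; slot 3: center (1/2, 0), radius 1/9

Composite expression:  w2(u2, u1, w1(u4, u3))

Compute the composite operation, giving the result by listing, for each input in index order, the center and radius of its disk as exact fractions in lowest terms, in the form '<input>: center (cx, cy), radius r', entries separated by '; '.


Only the slot chain above each u matters under w2; compose those maps.
input u2: applying the 1 nested substitution gives center (-1/4, 0), radius 1/12
input u1: applying the 1 nested substitution gives center (1/4, 1/2), radius 1/9
input u4: applying the 2 nested substitutions gives center (1/2, -1/18), radius 1/54
input u3: applying the 2 nested substitutions gives center (5/9, 1/18), radius 1/54

u1: center (1/4, 1/2), radius 1/9; u2: center (-1/4, 0), radius 1/12; u3: center (5/9, 1/18), radius 1/54; u4: center (1/2, -1/18), radius 1/54


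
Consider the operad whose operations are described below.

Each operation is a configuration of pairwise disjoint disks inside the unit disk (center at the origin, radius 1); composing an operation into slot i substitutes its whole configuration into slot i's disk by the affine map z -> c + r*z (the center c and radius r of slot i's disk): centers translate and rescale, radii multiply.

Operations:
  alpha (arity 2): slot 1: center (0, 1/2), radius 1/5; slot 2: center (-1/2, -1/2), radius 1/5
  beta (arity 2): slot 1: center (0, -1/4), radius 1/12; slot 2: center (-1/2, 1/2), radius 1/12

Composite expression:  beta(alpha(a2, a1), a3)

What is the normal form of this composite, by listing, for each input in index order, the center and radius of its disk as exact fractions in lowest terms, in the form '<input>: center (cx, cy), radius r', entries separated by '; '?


Only the slot chain above each a matters under beta; compose those maps.
a2 passes through 2 substitutions, ending at center (0, -5/24), radius 1/60
a1 passes through 2 substitutions, ending at center (-1/24, -7/24), radius 1/60
a3 passes through 1 substitution, ending at center (-1/2, 1/2), radius 1/12

a1: center (-1/24, -7/24), radius 1/60; a2: center (0, -5/24), radius 1/60; a3: center (-1/2, 1/2), radius 1/12


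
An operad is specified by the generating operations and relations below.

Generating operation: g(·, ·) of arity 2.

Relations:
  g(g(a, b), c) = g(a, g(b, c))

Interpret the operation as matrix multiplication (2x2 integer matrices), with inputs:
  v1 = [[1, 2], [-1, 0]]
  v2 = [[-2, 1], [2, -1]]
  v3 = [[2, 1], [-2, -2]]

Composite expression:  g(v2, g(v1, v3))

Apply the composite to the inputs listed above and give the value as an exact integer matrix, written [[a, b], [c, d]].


g(v1, v3) = [[-2, -3], [-2, -1]]
g(v2, g(v1, v3)) = [[2, 5], [-2, -5]]

[[2, 5], [-2, -5]]


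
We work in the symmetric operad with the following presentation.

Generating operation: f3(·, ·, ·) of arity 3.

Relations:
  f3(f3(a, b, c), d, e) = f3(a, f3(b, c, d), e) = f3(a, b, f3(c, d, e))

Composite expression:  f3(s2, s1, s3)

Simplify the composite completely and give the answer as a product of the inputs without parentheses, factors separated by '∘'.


Every regrouping of f3 is equal, so read the s-inputs in written order.
f3(s2, s1, s3) reduces to s2 ∘ s1 ∘ s3

s2 ∘ s1 ∘ s3


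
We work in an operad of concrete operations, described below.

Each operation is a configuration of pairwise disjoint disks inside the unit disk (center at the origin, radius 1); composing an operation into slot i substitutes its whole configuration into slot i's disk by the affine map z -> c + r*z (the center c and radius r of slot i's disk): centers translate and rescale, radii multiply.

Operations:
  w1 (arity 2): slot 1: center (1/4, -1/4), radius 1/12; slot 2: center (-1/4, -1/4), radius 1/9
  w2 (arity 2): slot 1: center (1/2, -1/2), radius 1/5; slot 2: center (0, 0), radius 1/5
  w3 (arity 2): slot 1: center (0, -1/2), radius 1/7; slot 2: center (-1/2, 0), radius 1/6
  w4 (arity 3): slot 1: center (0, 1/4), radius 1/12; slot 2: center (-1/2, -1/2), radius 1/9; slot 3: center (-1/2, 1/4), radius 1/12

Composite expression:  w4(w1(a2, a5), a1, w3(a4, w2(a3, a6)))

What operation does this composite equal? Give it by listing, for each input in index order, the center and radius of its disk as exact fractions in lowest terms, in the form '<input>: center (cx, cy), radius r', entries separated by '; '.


Affine substitution under w4: radii multiply and a-centers shift.
tracing a2 down its 2-map path: center (1/48, 11/48), radius 1/144
tracing a5 down its 2-map path: center (-1/48, 11/48), radius 1/108
tracing a1 down its 1-map path: center (-1/2, -1/2), radius 1/9
tracing a4 down its 2-map path: center (-1/2, 5/24), radius 1/84
tracing a3 down its 3-map path: center (-77/144, 35/144), radius 1/360
tracing a6 down its 3-map path: center (-13/24, 1/4), radius 1/360

a1: center (-1/2, -1/2), radius 1/9; a2: center (1/48, 11/48), radius 1/144; a3: center (-77/144, 35/144), radius 1/360; a4: center (-1/2, 5/24), radius 1/84; a5: center (-1/48, 11/48), radius 1/108; a6: center (-13/24, 1/4), radius 1/360


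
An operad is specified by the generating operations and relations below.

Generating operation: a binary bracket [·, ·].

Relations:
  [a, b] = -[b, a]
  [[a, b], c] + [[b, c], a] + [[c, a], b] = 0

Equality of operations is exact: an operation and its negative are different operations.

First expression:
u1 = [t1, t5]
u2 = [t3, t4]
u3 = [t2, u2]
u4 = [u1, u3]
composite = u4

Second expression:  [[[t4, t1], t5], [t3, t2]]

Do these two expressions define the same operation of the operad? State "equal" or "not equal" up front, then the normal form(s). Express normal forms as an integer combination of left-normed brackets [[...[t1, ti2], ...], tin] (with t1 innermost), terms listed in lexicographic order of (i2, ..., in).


not equal: they reduce to [[[[t1, t5], t2], t3], t4] - [[[[t1, t5], t2], t4], t3] - [[[[t1, t5], t3], t4], t2] + [[[[t1, t5], t4], t3], t2] and [[[[t1, t4], t5], t2], t3] - [[[[t1, t4], t5], t3], t2]

In normal form, the first expression is [[[[t1, t5], t2], t3], t4] - [[[[t1, t5], t2], t4], t3] - [[[[t1, t5], t3], t4], t2] + [[[[t1, t5], t4], t3], t2]
In normal form, the second expression is [[[[t1, t4], t5], t2], t3] - [[[[t1, t4], t5], t3], t2]
Different reductions; not equal.


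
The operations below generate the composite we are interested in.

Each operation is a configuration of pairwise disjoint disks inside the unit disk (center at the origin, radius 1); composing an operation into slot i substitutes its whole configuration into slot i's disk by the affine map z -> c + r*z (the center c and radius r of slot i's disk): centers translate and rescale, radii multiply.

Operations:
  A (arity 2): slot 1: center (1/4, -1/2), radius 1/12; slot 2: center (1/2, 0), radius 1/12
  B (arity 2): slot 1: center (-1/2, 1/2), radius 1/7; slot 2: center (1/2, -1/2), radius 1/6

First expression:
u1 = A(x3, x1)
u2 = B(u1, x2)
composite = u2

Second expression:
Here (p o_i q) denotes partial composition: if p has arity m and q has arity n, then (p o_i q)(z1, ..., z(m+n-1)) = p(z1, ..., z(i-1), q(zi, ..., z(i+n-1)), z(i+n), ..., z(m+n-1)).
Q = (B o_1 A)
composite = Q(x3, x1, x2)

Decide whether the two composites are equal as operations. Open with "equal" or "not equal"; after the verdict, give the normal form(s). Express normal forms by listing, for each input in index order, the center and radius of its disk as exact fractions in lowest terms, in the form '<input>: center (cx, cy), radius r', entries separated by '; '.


Normal form of the first expression: x1: center (-3/7, 1/2), radius 1/84; x2: center (1/2, -1/2), radius 1/6; x3: center (-13/28, 3/7), radius 1/84
Normal form of the second expression: x1: center (-3/7, 1/2), radius 1/84; x2: center (1/2, -1/2), radius 1/6; x3: center (-13/28, 3/7), radius 1/84
The normal forms match — equal.

equal; both compose to x1: center (-3/7, 1/2), radius 1/84; x2: center (1/2, -1/2), radius 1/6; x3: center (-13/28, 3/7), radius 1/84
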